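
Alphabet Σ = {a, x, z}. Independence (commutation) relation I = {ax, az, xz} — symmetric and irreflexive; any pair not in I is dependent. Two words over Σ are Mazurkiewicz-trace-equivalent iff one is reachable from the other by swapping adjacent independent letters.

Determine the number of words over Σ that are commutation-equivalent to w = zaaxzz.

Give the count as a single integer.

60

#0=z has no predecessor
#1=a has no predecessor
#2=a depends on [1:a]
#3=x has no predecessor
#4=z depends on [0:z]
#5=z depends on [4:z]
sources: [0:z, 1:a, 3:x]
N(rest) = Σ N(rest − s) over sources s of rest; N(one piece) = 1:
  size 1 → [2]=1  [3]=1  [5]=1
  size 2 → [1,2]=1  [2,3]=2  [2,5]=2  [3,5]=2  [4,5]=1
  size 3 → [0,4,5]=1  [1,2,3]=3  [1,2,5]=3  [2,3,5]=6  [2,4,5]=3  [3,4,5]=3
  size 4 → [0,2,4,5]=4  [0,3,4,5]=4  [1,2,3,5]=12  [1,2,4,5]=6  [2,3,4,5]=12
  first=0(z) contributes 30
  first=1(a) contributes 20
  first=3(x) contributes 10
|[w]| = 60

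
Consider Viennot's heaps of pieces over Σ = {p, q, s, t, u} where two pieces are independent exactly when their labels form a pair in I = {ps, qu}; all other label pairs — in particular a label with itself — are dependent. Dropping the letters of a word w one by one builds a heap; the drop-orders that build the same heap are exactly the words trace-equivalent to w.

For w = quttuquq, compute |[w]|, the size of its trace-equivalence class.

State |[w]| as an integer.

12

0(q) covers ∅
1(u) covers ∅
2(t) covers 0:q, 1:u
3(t) covers 2:t
4(u) covers 3:t
5(q) covers 3:t
6(u) covers 4:u
7(q) covers 5:q
floor of heap: 0:q, 1:u
completions by unplaced set U, small U first (add the entries for U minus each lowest piece of U):
  |U|=1: {6}:1  {7}:1
  |U|=2: {4,6}:1  {5,7}:1  {6,7}:2
  |U|=3: {4,6,7}:3  {5,6,7}:3
  |U|=4: {4,5,6,7}:6
  |U|=5: {3,4,5,6,7}:6
  |U|=6: {2,3,4,5,6,7}:6
  start at 0(q): 6
  start at 1(u): 6
sum over floor = 12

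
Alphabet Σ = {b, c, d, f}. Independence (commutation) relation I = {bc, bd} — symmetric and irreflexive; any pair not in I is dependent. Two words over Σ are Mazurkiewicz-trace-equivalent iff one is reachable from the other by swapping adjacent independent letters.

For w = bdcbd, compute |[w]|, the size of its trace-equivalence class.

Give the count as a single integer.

10

#0=b has no predecessor
#1=d has no predecessor
#2=c depends on [1:d]
#3=b depends on [0:b]
#4=d depends on [2:c]
sources: [0:b, 1:d]
N(rest) = Σ N(rest − s) over sources s of rest; N(one piece) = 1:
  size 1 → [3]=1  [4]=1
  size 2 → [0,3]=1  [2,4]=1  [3,4]=2
  size 3 → [0,3,4]=3  [1,2,4]=1  [2,3,4]=3
  first=0(b) contributes 4
  first=1(d) contributes 6
|[w]| = 10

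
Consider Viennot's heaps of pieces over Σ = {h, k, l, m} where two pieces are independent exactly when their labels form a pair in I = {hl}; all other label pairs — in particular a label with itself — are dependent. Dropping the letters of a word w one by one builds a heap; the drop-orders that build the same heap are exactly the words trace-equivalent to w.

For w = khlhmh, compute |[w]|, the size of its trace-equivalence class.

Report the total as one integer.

#0=k has no predecessor
#1=h depends on [0:k]
#2=l depends on [0:k]
#3=h depends on [1:h]
#4=m depends on [2:l, 3:h]
#5=h depends on [4:m]
sources: [0:k]
N(rest) = Σ N(rest − s) over sources s of rest; N(one piece) = 1:
  size 1 → [5]=1
  size 2 → [4,5]=1
  size 3 → [2,4,5]=1  [3,4,5]=1
  size 4 → [1,3,4,5]=1  [2,3,4,5]=2
  first=0(k) contributes 3

3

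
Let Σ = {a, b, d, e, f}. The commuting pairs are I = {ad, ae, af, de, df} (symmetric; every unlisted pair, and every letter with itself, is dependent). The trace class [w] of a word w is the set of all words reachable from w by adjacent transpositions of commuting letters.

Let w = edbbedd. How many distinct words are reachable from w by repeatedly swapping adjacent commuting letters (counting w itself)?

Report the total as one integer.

0(e) covers ∅
1(d) covers ∅
2(b) covers 0:e, 1:d
3(b) covers 2:b
4(e) covers 3:b
5(d) covers 3:b
6(d) covers 5:d
floor of heap: 0:e, 1:d
completions by unplaced set U, small U first (add the entries for U minus each lowest piece of U):
  |U|=1: {4}:1  {6}:1
  |U|=2: {4,6}:2  {5,6}:1
  |U|=3: {4,5,6}:3
  |U|=4: {3,4,5,6}:3
  |U|=5: {2,3,4,5,6}:3
  start at 0(e): 3
  start at 1(d): 3
sum over floor = 6

6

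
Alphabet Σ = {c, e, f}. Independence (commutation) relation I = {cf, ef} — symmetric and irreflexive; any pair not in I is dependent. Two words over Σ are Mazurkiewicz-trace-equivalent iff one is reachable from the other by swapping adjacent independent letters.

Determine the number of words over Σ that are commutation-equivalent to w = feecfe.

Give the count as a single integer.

0(f) covers ∅
1(e) covers ∅
2(e) covers 1:e
3(c) covers 2:e
4(f) covers 0:f
5(e) covers 3:c
floor of heap: 0:f, 1:e
completions by unplaced set U, small U first (add the entries for U minus each lowest piece of U):
  |U|=1: {4}:1  {5}:1
  |U|=2: {0,4}:1  {3,5}:1  {4,5}:2
  |U|=3: {0,4,5}:3  {2,3,5}:1  {3,4,5}:3
  |U|=4: {0,3,4,5}:6  {1,2,3,5}:1  {2,3,4,5}:4
  start at 0(f): 5
  start at 1(e): 10
sum over floor = 15

15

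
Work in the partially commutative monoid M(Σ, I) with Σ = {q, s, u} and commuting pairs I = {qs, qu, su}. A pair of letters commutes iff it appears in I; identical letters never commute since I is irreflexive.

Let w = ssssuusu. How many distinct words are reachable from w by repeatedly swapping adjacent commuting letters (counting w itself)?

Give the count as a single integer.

drop 0:s onto floor
drop 1:s onto {0:s}
drop 2:s onto {1:s}
drop 3:s onto {2:s}
drop 4:u onto floor
drop 5:u onto {4:u}
drop 6:s onto {3:s}
drop 7:u onto {5:u}
ground layer = {0:s, 4:u}
drop-orders for the pieces not yet dropped (sum over which currently-grounded one goes next):
  1 to go: {6} 1  {7} 1
  2 to go: {3,6} 1  {5,7} 1  {6,7} 2
  3 to go: {2,3,6} 1  {3,6,7} 3  {4,5,7} 1  {5,6,7} 3
  4 to go: {1,2,3,6} 1  {2,3,6,7} 4  {3,5,6,7} 6  {4,5,6,7} 4
  5 to go: {0,1,2,3,6} 1  {1,2,3,6,7} 5  {2,3,5,6,7} 10  {3,4,5,6,7} 10
  6 to go: {0,1,2,3,6,7} 6  {1,2,3,5,6,7} 15  {2,3,4,5,6,7} 20
  if 0:s drops first: 35 orders
  if 4:u drops first: 21 orders
heap linearizations: 56

56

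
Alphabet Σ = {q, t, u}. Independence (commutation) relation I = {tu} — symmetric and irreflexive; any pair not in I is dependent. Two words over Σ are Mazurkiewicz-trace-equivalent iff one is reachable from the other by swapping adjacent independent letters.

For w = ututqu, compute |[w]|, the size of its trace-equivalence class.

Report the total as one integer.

drop 0:u onto floor
drop 1:t onto floor
drop 2:u onto {0:u}
drop 3:t onto {1:t}
drop 4:q onto {2:u, 3:t}
drop 5:u onto {4:q}
ground layer = {0:u, 1:t}
drop-orders for the pieces not yet dropped (sum over which currently-grounded one goes next):
  1 to go: {5} 1
  2 to go: {4,5} 1
  3 to go: {2,4,5} 1  {3,4,5} 1
  4 to go: {0,2,4,5} 1  {1,3,4,5} 1  {2,3,4,5} 2
  if 0:u drops first: 3 orders
  if 1:t drops first: 3 orders
heap linearizations: 6

6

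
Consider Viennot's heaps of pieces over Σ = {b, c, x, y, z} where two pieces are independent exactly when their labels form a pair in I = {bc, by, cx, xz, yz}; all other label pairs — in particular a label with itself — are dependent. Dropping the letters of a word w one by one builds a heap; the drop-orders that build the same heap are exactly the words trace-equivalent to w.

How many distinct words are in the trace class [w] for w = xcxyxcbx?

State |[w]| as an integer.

piece 0:x — minimal
piece 1:c — minimal
piece 2:x rests on {0:x}
piece 3:y rests on {1:c, 2:x}
piece 4:x rests on {3:y}
piece 5:c rests on {3:y}
piece 6:b rests on {4:x}
piece 7:x rests on {6:b}
minimal pieces: {0:x, 1:c}
ways to finish when only these pieces remain (= sum over removing one remaining piece with nothing left below it):
  1 left: {5}→1  {7}→1
  2 left: {5,7}→2  {6,7}→1
  3 left: {4,6,7}→1  {5,6,7}→3
  4 left: {4,5,6,7}→4
  5 left: {3,4,5,6,7}→4
  6 left: {1,3,4,5,6,7}→4  {2,3,4,5,6,7}→4
  placing 0:x first → 8 extensions
  placing 1:c first → 4 extensions
total linear extensions = 12

12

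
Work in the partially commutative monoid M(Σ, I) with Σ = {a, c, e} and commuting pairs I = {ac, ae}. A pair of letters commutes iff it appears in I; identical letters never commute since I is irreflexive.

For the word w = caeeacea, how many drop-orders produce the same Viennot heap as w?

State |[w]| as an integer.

#0=c has no predecessor
#1=a has no predecessor
#2=e depends on [0:c]
#3=e depends on [2:e]
#4=a depends on [1:a]
#5=c depends on [3:e]
#6=e depends on [5:c]
#7=a depends on [4:a]
sources: [0:c, 1:a]
N(rest) = Σ N(rest − s) over sources s of rest; N(one piece) = 1:
  size 1 → [6]=1  [7]=1
  size 2 → [4,7]=1  [5,6]=1  [6,7]=2
  size 3 → [1,4,7]=1  [3,5,6]=1  [4,6,7]=3  [5,6,7]=3
  size 4 → [1,4,6,7]=4  [2,3,5,6]=1  [3,5,6,7]=4  [4,5,6,7]=6
  size 5 → [0,2,3,5,6]=1  [1,4,5,6,7]=10  [2,3,5,6,7]=5  [3,4,5,6,7]=10
  size 6 → [0,2,3,5,6,7]=6  [1,3,4,5,6,7]=20  [2,3,4,5,6,7]=15
  first=0(c) contributes 35
  first=1(a) contributes 21
|[w]| = 56

56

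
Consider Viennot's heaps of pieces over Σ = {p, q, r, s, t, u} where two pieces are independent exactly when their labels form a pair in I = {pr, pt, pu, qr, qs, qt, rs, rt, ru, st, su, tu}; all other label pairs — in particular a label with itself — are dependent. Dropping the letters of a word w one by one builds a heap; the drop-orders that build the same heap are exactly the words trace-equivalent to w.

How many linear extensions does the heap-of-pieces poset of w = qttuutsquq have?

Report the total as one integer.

840

drop 0:q onto floor
drop 1:t onto floor
drop 2:t onto {1:t}
drop 3:u onto {0:q}
drop 4:u onto {3:u}
drop 5:t onto {2:t}
drop 6:s onto floor
drop 7:q onto {4:u}
drop 8:u onto {7:q}
drop 9:q onto {8:u}
ground layer = {0:q, 1:t, 6:s}
drop-orders for the pieces not yet dropped (sum over which currently-grounded one goes next):
  1 to go: {5} 1  {6} 1  {9} 1
  2 to go: {2,5} 1  {5,6} 2  {5,9} 2  {6,9} 2  {8,9} 1
  3 to go: {1,2,5} 1  {2,5,6} 3  {2,5,9} 3  {5,6,9} 6  {5,8,9} 3  {6,8,9} 3  {7,8,9} 1
  4 to go: {1,2,5,6} 4  {1,2,5,9} 4  {2,5,6,9} 12  {2,5,8,9} 6  {4,7,8,9} 1  {5,6,8,9} 12  {5,7,8,9} 4  {6,7,8,9} 4
  5 to go: {1,2,5,6,9} 20  {1,2,5,8,9} 10  {2,5,6,8,9} 30  {2,5,7,8,9} 10  {3,4,7,8,9} 1  {4,5,7,8,9} 5  {4,6,7,8,9} 5  {5,6,7,8,9} 20
  6 to go: {0,3,4,7,8,9} 1  {1,2,5,6,8,9} 60  {1,2,5,7,8,9} 20  {2,4,5,7,8,9} 15  {2,5,6,7,8,9} 60  {3,4,5,7,8,9} 6  {3,4,6,7,8,9} 6  {4,5,6,7,8,9} 30
  7 to go: {0,3,4,5,7,8,9} 7  {0,3,4,6,7,8,9} 7  {1,2,4,5,7,8,9} 35  {1,2,5,6,7,8,9} 140  {2,3,4,5,7,8,9} 21  {2,4,5,6,7,8,9} 105  {3,4,5,6,7,8,9} 42
  8 to go: {0,2,3,4,5,7,8,9} 28  {0,3,4,5,6,7,8,9} 56  {1,2,3,4,5,7,8,9} 56  {1,2,4,5,6,7,8,9} 280  {2,3,4,5,6,7,8,9} 168
  if 0:q drops first: 504 orders
  if 1:t drops first: 252 orders
  if 6:s drops first: 84 orders
heap linearizations: 840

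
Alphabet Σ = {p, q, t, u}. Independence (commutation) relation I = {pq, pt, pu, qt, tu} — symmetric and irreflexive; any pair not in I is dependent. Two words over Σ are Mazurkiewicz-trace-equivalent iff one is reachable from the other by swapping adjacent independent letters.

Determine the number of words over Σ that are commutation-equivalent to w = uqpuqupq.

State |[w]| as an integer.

0(u) covers ∅
1(q) covers 0:u
2(p) covers ∅
3(u) covers 1:q
4(q) covers 3:u
5(u) covers 4:q
6(p) covers 2:p
7(q) covers 5:u
floor of heap: 0:u, 2:p
completions by unplaced set U, small U first (add the entries for U minus each lowest piece of U):
  |U|=1: {6}:1  {7}:1
  |U|=2: {2,6}:1  {5,7}:1  {6,7}:2
  |U|=3: {2,6,7}:3  {4,5,7}:1  {5,6,7}:3
  |U|=4: {2,5,6,7}:6  {3,4,5,7}:1  {4,5,6,7}:4
  |U|=5: {1,3,4,5,7}:1  {2,4,5,6,7}:10  {3,4,5,6,7}:5
  |U|=6: {0,1,3,4,5,7}:1  {1,3,4,5,6,7}:6  {2,3,4,5,6,7}:15
  start at 0(u): 21
  start at 2(p): 7
sum over floor = 28

28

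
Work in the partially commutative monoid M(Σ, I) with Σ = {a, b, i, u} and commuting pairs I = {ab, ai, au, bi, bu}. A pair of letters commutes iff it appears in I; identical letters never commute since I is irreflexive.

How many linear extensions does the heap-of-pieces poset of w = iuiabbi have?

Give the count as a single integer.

drop 0:i onto floor
drop 1:u onto {0:i}
drop 2:i onto {1:u}
drop 3:a onto floor
drop 4:b onto floor
drop 5:b onto {4:b}
drop 6:i onto {2:i}
ground layer = {0:i, 3:a, 4:b}
drop-orders for the pieces not yet dropped (sum over which currently-grounded one goes next):
  1 to go: {3} 1  {5} 1  {6} 1
  2 to go: {2,6} 1  {3,5} 2  {3,6} 2  {4,5} 1  {5,6} 2
  3 to go: {1,2,6} 1  {2,3,6} 3  {2,5,6} 3  {3,4,5} 3  {3,5,6} 6  {4,5,6} 3
  4 to go: {0,1,2,6} 1  {1,2,3,6} 4  {1,2,5,6} 4  {2,3,5,6} 12  {2,4,5,6} 6  {3,4,5,6} 12
  5 to go: {0,1,2,3,6} 5  {0,1,2,5,6} 5  {1,2,3,5,6} 20  {1,2,4,5,6} 10  {2,3,4,5,6} 30
  if 0:i drops first: 60 orders
  if 3:a drops first: 15 orders
  if 4:b drops first: 30 orders
heap linearizations: 105

105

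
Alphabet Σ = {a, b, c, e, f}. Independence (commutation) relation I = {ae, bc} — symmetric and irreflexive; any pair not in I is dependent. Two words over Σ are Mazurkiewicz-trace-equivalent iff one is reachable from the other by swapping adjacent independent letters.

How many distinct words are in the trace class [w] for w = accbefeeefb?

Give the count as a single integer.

3

0(a) covers ∅
1(c) covers 0:a
2(c) covers 1:c
3(b) covers 0:a
4(e) covers 2:c, 3:b
5(f) covers 4:e
6(e) covers 5:f
7(e) covers 6:e
8(e) covers 7:e
9(f) covers 8:e
10(b) covers 9:f
floor of heap: 0:a
completions by unplaced set U, small U first (add the entries for U minus each lowest piece of U):
  |U|=1: {10}:1
  |U|=2: {9,10}:1
  |U|=3: {8,9,10}:1
  |U|=4: {7,8,9,10}:1
  |U|=5: {6,7,8,9,10}:1
  |U|=6: {5,6,7,8,9,10}:1
  |U|=7: {4,5,6,7,8,9,10}:1
  |U|=8: {2,4,5,6,7,8,9,10}:1  {3,4,5,6,7,8,9,10}:1
  |U|=9: {1,2,4,5,6,7,8,9,10}:1  {2,3,4,5,6,7,8,9,10}:2
  start at 0(a): 3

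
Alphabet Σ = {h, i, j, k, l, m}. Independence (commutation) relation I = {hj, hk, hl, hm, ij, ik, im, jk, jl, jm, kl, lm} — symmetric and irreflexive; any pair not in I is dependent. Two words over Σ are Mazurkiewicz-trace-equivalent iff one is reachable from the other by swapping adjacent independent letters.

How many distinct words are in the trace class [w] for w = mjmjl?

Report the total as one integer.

30

#0=m has no predecessor
#1=j has no predecessor
#2=m depends on [0:m]
#3=j depends on [1:j]
#4=l has no predecessor
sources: [0:m, 1:j, 4:l]
N(rest) = Σ N(rest − s) over sources s of rest; N(one piece) = 1:
  size 1 → [2]=1  [3]=1  [4]=1
  size 2 → [0,2]=1  [1,3]=1  [2,3]=2  [2,4]=2  [3,4]=2
  size 3 → [0,2,3]=3  [0,2,4]=3  [1,2,3]=3  [1,3,4]=3  [2,3,4]=6
  first=0(m) contributes 12
  first=1(j) contributes 12
  first=4(l) contributes 6
|[w]| = 30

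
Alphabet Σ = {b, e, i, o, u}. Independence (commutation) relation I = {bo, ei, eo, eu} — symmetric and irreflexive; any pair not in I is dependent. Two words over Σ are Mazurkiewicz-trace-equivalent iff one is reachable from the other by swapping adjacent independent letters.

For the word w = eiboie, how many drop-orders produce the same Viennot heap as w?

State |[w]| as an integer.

drop 0:e onto floor
drop 1:i onto floor
drop 2:b onto {0:e, 1:i}
drop 3:o onto {1:i}
drop 4:i onto {2:b, 3:o}
drop 5:e onto {2:b}
ground layer = {0:e, 1:i}
drop-orders for the pieces not yet dropped (sum over which currently-grounded one goes next):
  1 to go: {4} 1  {5} 1
  2 to go: {3,4} 1  {4,5} 2
  3 to go: {2,4,5} 2  {3,4,5} 3
  4 to go: {0,2,4,5} 2  {2,3,4,5} 5
  if 0:e drops first: 5 orders
  if 1:i drops first: 7 orders
heap linearizations: 12

12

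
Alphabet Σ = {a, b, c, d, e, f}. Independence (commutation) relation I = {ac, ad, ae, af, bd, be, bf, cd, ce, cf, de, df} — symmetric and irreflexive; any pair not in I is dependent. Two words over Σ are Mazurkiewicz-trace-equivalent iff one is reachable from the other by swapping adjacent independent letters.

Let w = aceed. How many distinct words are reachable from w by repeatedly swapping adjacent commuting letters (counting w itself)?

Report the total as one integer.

60

#0=a has no predecessor
#1=c has no predecessor
#2=e has no predecessor
#3=e depends on [2:e]
#4=d has no predecessor
sources: [0:a, 1:c, 2:e, 4:d]
N(rest) = Σ N(rest − s) over sources s of rest; N(one piece) = 1:
  size 1 → [0]=1  [1]=1  [3]=1  [4]=1
  size 2 → [0,1]=2  [0,3]=2  [0,4]=2  [1,3]=2  [1,4]=2  [2,3]=1  [3,4]=2
  size 3 → [0,1,3]=6  [0,1,4]=6  [0,2,3]=3  [0,3,4]=6  [1,2,3]=3  [1,3,4]=6  [2,3,4]=3
  first=0(a) contributes 12
  first=1(c) contributes 12
  first=2(e) contributes 24
  first=4(d) contributes 12
|[w]| = 60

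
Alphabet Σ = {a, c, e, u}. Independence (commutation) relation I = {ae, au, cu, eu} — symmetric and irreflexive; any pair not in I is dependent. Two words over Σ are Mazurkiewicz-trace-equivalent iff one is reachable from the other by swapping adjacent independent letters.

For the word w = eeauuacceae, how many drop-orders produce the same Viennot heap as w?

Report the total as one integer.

990

drop 0:e onto floor
drop 1:e onto {0:e}
drop 2:a onto floor
drop 3:u onto floor
drop 4:u onto {3:u}
drop 5:a onto {2:a}
drop 6:c onto {1:e, 5:a}
drop 7:c onto {6:c}
drop 8:e onto {7:c}
drop 9:a onto {7:c}
drop 10:e onto {8:e}
ground layer = {0:e, 2:a, 3:u}
drop-orders for the pieces not yet dropped (sum over which currently-grounded one goes next):
  1 to go: {4} 1  {9} 1  {10} 1
  2 to go: {3,4} 1  {4,9} 2  {4,10} 2  {8,10} 1  {9,10} 2
  3 to go: {3,4,9} 3  {3,4,10} 3  {4,8,10} 3  {4,9,10} 6  {8,9,10} 3
  4 to go: {3,4,8,10} 6  {3,4,9,10} 12  {4,8,9,10} 12  {7,8,9,10} 3
  5 to go: {3,4,8,9,10} 30  {4,7,8,9,10} 15  {6,7,8,9,10} 3
  6 to go: {1,6,7,8,9,10} 3  {3,4,7,8,9,10} 45  {4,6,7,8,9,10} 18  {5,6,7,8,9,10} 3
  7 to go: {0,1,6,7,8,9,10} 3  {1,4,6,7,8,9,10} 21  {1,5,6,7,8,9,10} 6  {2,5,6,7,8,9,10} 3  {3,4,6,7,8,9,10} 63  {4,5,6,7,8,9,10} 21
  8 to go: {0,1,4,6,7,8,9,10} 24  {0,1,5,6,7,8,9,10} 9  {1,2,5,6,7,8,9,10} 9  {1,3,4,6,7,8,9,10} 84  {1,4,5,6,7,8,9,10} 48  {2,4,5,6,7,8,9,10} 24  {3,4,5,6,7,8,9,10} 84
  9 to go: {0,1,2,5,6,7,8,9,10} 18  {0,1,3,4,6,7,8,9,10} 108  {0,1,4,5,6,7,8,9,10} 81  {1,2,4,5,6,7,8,9,10} 81  {1,3,4,5,6,7,8,9,10} 216  {2,3,4,5,6,7,8,9,10} 108
  if 0:e drops first: 405 orders
  if 2:a drops first: 405 orders
  if 3:u drops first: 180 orders
heap linearizations: 990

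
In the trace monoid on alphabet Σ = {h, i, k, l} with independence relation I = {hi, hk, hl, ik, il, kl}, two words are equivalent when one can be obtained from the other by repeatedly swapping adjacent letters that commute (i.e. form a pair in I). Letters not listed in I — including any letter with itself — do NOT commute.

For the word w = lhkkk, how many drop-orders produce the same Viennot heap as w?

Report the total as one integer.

20

0(l) covers ∅
1(h) covers ∅
2(k) covers ∅
3(k) covers 2:k
4(k) covers 3:k
floor of heap: 0:l, 1:h, 2:k
completions by unplaced set U, small U first (add the entries for U minus each lowest piece of U):
  |U|=1: {0}:1  {1}:1  {4}:1
  |U|=2: {0,1}:2  {0,4}:2  {1,4}:2  {3,4}:1
  |U|=3: {0,1,4}:6  {0,3,4}:3  {1,3,4}:3  {2,3,4}:1
  start at 0(l): 4
  start at 1(h): 4
  start at 2(k): 12
sum over floor = 20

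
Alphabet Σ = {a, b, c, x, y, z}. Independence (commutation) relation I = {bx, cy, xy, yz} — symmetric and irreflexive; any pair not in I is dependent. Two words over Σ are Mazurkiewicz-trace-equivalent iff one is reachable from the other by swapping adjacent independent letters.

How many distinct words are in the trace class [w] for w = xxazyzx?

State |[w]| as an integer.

drop 0:x onto floor
drop 1:x onto {0:x}
drop 2:a onto {1:x}
drop 3:z onto {2:a}
drop 4:y onto {2:a}
drop 5:z onto {3:z}
drop 6:x onto {5:z}
ground layer = {0:x}
drop-orders for the pieces not yet dropped (sum over which currently-grounded one goes next):
  1 to go: {4} 1  {6} 1
  2 to go: {4,6} 2  {5,6} 1
  3 to go: {3,5,6} 1  {4,5,6} 3
  4 to go: {3,4,5,6} 4
  5 to go: {2,3,4,5,6} 4
  if 0:x drops first: 4 orders

4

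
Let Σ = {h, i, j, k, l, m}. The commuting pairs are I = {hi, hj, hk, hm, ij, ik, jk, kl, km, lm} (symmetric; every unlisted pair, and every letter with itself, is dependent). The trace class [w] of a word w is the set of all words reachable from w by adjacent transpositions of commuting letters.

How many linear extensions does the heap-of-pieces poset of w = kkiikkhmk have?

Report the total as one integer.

drop 0:k onto floor
drop 1:k onto {0:k}
drop 2:i onto floor
drop 3:i onto {2:i}
drop 4:k onto {1:k}
drop 5:k onto {4:k}
drop 6:h onto floor
drop 7:m onto {3:i}
drop 8:k onto {5:k}
ground layer = {0:k, 2:i, 6:h}
drop-orders for the pieces not yet dropped (sum over which currently-grounded one goes next):
  1 to go: {6} 1  {7} 1  {8} 1
  2 to go: {3,7} 1  {5,8} 1  {6,7} 2  {6,8} 2  {7,8} 2
  3 to go: {2,3,7} 1  {3,6,7} 3  {3,7,8} 3  {4,5,8} 1  {5,6,8} 3  {5,7,8} 3  {6,7,8} 6
  4 to go: {1,4,5,8} 1  {2,3,6,7} 4  {2,3,7,8} 4  {3,5,7,8} 6  {3,6,7,8} 12  {4,5,6,8} 4  {4,5,7,8} 4  {5,6,7,8} 12
  5 to go: {0,1,4,5,8} 1  {1,4,5,6,8} 5  {1,4,5,7,8} 5  {2,3,5,7,8} 10  {2,3,6,7,8} 20  {3,4,5,7,8} 10  {3,5,6,7,8} 30  {4,5,6,7,8} 20
  6 to go: {0,1,4,5,6,8} 6  {0,1,4,5,7,8} 6  {1,3,4,5,7,8} 15  {1,4,5,6,7,8} 30  {2,3,4,5,7,8} 20  {2,3,5,6,7,8} 60  {3,4,5,6,7,8} 60
  7 to go: {0,1,3,4,5,7,8} 21  {0,1,4,5,6,7,8} 42  {1,2,3,4,5,7,8} 35  {1,3,4,5,6,7,8} 105  {2,3,4,5,6,7,8} 140
  if 0:k drops first: 280 orders
  if 2:i drops first: 168 orders
  if 6:h drops first: 56 orders
heap linearizations: 504

504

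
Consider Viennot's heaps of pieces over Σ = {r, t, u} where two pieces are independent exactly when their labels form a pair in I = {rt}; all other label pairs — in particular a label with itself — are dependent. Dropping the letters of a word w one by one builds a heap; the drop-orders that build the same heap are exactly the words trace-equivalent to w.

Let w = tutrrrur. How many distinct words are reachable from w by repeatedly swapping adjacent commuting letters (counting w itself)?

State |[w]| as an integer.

4

0(t) covers ∅
1(u) covers 0:t
2(t) covers 1:u
3(r) covers 1:u
4(r) covers 3:r
5(r) covers 4:r
6(u) covers 2:t, 5:r
7(r) covers 6:u
floor of heap: 0:t
completions by unplaced set U, small U first (add the entries for U minus each lowest piece of U):
  |U|=1: {7}:1
  |U|=2: {6,7}:1
  |U|=3: {2,6,7}:1  {5,6,7}:1
  |U|=4: {2,5,6,7}:2  {4,5,6,7}:1
  |U|=5: {2,4,5,6,7}:3  {3,4,5,6,7}:1
  |U|=6: {2,3,4,5,6,7}:4
  start at 0(t): 4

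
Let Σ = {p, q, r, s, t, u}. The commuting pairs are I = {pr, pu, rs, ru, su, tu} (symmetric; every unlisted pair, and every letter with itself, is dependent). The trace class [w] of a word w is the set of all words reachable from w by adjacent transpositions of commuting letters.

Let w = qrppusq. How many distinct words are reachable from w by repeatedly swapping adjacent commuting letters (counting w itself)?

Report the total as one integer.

drop 0:q onto floor
drop 1:r onto {0:q}
drop 2:p onto {0:q}
drop 3:p onto {2:p}
drop 4:u onto {0:q}
drop 5:s onto {3:p}
drop 6:q onto {1:r, 4:u, 5:s}
ground layer = {0:q}
drop-orders for the pieces not yet dropped (sum over which currently-grounded one goes next):
  1 to go: {6} 1
  2 to go: {1,6} 1  {4,6} 1  {5,6} 1
  3 to go: {1,4,6} 2  {1,5,6} 2  {3,5,6} 1  {4,5,6} 2
  4 to go: {1,3,5,6} 3  {1,4,5,6} 6  {2,3,5,6} 1  {3,4,5,6} 3
  5 to go: {1,2,3,5,6} 4  {1,3,4,5,6} 12  {2,3,4,5,6} 4
  if 0:q drops first: 20 orders

20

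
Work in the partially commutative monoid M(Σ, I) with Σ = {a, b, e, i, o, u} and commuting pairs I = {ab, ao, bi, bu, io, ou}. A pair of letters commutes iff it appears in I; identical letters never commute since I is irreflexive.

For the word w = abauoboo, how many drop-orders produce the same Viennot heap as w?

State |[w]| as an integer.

drop 0:a onto floor
drop 1:b onto floor
drop 2:a onto {0:a}
drop 3:u onto {2:a}
drop 4:o onto {1:b}
drop 5:b onto {4:o}
drop 6:o onto {5:b}
drop 7:o onto {6:o}
ground layer = {0:a, 1:b}
drop-orders for the pieces not yet dropped (sum over which currently-grounded one goes next):
  1 to go: {3} 1  {7} 1
  2 to go: {2,3} 1  {3,7} 2  {6,7} 1
  3 to go: {0,2,3} 1  {2,3,7} 3  {3,6,7} 3  {5,6,7} 1
  4 to go: {0,2,3,7} 4  {2,3,6,7} 6  {3,5,6,7} 4  {4,5,6,7} 1
  5 to go: {0,2,3,6,7} 10  {1,4,5,6,7} 1  {2,3,5,6,7} 10  {3,4,5,6,7} 5
  6 to go: {0,2,3,5,6,7} 20  {1,3,4,5,6,7} 6  {2,3,4,5,6,7} 15
  if 0:a drops first: 21 orders
  if 1:b drops first: 35 orders
heap linearizations: 56

56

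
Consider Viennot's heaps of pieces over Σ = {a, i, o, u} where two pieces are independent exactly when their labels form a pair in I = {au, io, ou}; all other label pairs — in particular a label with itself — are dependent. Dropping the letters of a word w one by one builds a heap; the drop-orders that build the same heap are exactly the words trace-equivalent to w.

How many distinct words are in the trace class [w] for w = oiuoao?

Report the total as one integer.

drop 0:o onto floor
drop 1:i onto floor
drop 2:u onto {1:i}
drop 3:o onto {0:o}
drop 4:a onto {1:i, 3:o}
drop 5:o onto {4:a}
ground layer = {0:o, 1:i}
drop-orders for the pieces not yet dropped (sum over which currently-grounded one goes next):
  1 to go: {2} 1  {5} 1
  2 to go: {2,5} 2  {4,5} 1
  3 to go: {2,4,5} 3  {3,4,5} 1
  4 to go: {0,3,4,5} 1  {1,2,4,5} 3  {2,3,4,5} 4
  if 0:o drops first: 7 orders
  if 1:i drops first: 5 orders
heap linearizations: 12

12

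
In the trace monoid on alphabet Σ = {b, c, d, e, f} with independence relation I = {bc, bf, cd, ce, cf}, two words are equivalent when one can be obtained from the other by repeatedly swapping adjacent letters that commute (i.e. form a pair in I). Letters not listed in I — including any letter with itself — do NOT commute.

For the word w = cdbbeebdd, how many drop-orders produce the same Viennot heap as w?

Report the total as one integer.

#0=c has no predecessor
#1=d has no predecessor
#2=b depends on [1:d]
#3=b depends on [2:b]
#4=e depends on [3:b]
#5=e depends on [4:e]
#6=b depends on [5:e]
#7=d depends on [6:b]
#8=d depends on [7:d]
sources: [0:c, 1:d]
N(rest) = Σ N(rest − s) over sources s of rest; N(one piece) = 1:
  size 1 → [0]=1  [8]=1
  size 2 → [0,8]=2  [7,8]=1
  size 3 → [0,7,8]=3  [6,7,8]=1
  size 4 → [0,6,7,8]=4  [5,6,7,8]=1
  size 5 → [0,5,6,7,8]=5  [4,5,6,7,8]=1
  size 6 → [0,4,5,6,7,8]=6  [3,4,5,6,7,8]=1
  size 7 → [0,3,4,5,6,7,8]=7  [2,3,4,5,6,7,8]=1
  first=0(c) contributes 1
  first=1(d) contributes 8
|[w]| = 9

9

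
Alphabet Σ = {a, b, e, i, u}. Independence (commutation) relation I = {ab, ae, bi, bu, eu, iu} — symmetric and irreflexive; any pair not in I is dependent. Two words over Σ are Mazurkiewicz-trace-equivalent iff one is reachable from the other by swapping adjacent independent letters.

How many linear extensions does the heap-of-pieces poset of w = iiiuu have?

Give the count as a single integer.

10

0(i) covers ∅
1(i) covers 0:i
2(i) covers 1:i
3(u) covers ∅
4(u) covers 3:u
floor of heap: 0:i, 3:u
completions by unplaced set U, small U first (add the entries for U minus each lowest piece of U):
  |U|=1: {2}:1  {4}:1
  |U|=2: {1,2}:1  {2,4}:2  {3,4}:1
  |U|=3: {0,1,2}:1  {1,2,4}:3  {2,3,4}:3
  start at 0(i): 6
  start at 3(u): 4
sum over floor = 10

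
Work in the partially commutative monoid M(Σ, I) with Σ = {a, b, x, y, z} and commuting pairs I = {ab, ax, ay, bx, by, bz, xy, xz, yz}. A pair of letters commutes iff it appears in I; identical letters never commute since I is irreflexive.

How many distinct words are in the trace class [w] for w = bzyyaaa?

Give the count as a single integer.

105

piece 0:b — minimal
piece 1:z — minimal
piece 2:y — minimal
piece 3:y rests on {2:y}
piece 4:a rests on {1:z}
piece 5:a rests on {4:a}
piece 6:a rests on {5:a}
minimal pieces: {0:b, 1:z, 2:y}
ways to finish when only these pieces remain (= sum over removing one remaining piece with nothing left below it):
  1 left: {0}→1  {3}→1  {6}→1
  2 left: {0,3}→2  {0,6}→2  {2,3}→1  {3,6}→2  {5,6}→1
  3 left: {0,2,3}→3  {0,3,6}→6  {0,5,6}→3  {2,3,6}→3  {3,5,6}→3  {4,5,6}→1
  4 left: {0,2,3,6}→12  {0,3,5,6}→12  {0,4,5,6}→4  {1,4,5,6}→1  {2,3,5,6}→6  {3,4,5,6}→4
  5 left: {0,1,4,5,6}→5  {0,2,3,5,6}→30  {0,3,4,5,6}→20  {1,3,4,5,6}→5  {2,3,4,5,6}→10
  placing 0:b first → 15 extensions
  placing 1:z first → 60 extensions
  placing 2:y first → 30 extensions
total linear extensions = 105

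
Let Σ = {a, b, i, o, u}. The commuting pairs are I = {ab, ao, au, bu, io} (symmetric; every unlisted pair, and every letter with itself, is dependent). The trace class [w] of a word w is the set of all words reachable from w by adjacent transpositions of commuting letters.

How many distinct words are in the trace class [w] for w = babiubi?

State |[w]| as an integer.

#0=b has no predecessor
#1=a has no predecessor
#2=b depends on [0:b]
#3=i depends on [1:a, 2:b]
#4=u depends on [3:i]
#5=b depends on [3:i]
#6=i depends on [4:u, 5:b]
sources: [0:b, 1:a]
N(rest) = Σ N(rest − s) over sources s of rest; N(one piece) = 1:
  size 1 → [6]=1
  size 2 → [4,6]=1  [5,6]=1
  size 3 → [4,5,6]=2
  size 4 → [3,4,5,6]=2
  size 5 → [1,3,4,5,6]=2  [2,3,4,5,6]=2
  first=0(b) contributes 4
  first=1(a) contributes 2
|[w]| = 6

6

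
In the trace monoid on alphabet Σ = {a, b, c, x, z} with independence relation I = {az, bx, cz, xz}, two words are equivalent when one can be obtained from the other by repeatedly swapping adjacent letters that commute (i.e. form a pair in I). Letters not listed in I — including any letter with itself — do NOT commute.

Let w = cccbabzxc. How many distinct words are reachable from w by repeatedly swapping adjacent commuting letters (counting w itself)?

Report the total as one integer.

5

#0=c has no predecessor
#1=c depends on [0:c]
#2=c depends on [1:c]
#3=b depends on [2:c]
#4=a depends on [3:b]
#5=b depends on [4:a]
#6=z depends on [5:b]
#7=x depends on [4:a]
#8=c depends on [5:b, 7:x]
sources: [0:c]
N(rest) = Σ N(rest − s) over sources s of rest; N(one piece) = 1:
  size 1 → [6]=1  [8]=1
  size 2 → [6,8]=2  [7,8]=1
  size 3 → [5,6,8]=2  [6,7,8]=3
  size 4 → [5,6,7,8]=5
  size 5 → [4,5,6,7,8]=5
  size 6 → [3,4,5,6,7,8]=5
  size 7 → [2,3,4,5,6,7,8]=5
  first=0(c) contributes 5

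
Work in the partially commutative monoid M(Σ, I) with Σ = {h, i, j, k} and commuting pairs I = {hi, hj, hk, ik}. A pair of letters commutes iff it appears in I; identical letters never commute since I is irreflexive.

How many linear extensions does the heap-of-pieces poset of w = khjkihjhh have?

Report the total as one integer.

drop 0:k onto floor
drop 1:h onto floor
drop 2:j onto {0:k}
drop 3:k onto {2:j}
drop 4:i onto {2:j}
drop 5:h onto {1:h}
drop 6:j onto {3:k, 4:i}
drop 7:h onto {5:h}
drop 8:h onto {7:h}
ground layer = {0:k, 1:h}
drop-orders for the pieces not yet dropped (sum over which currently-grounded one goes next):
  1 to go: {6} 1  {8} 1
  2 to go: {3,6} 1  {4,6} 1  {6,8} 2  {7,8} 1
  3 to go: {3,4,6} 2  {3,6,8} 3  {4,6,8} 3  {5,7,8} 1  {6,7,8} 3
  4 to go: {1,5,7,8} 1  {2,3,4,6} 2  {3,4,6,8} 8  {3,6,7,8} 6  {4,6,7,8} 6  {5,6,7,8} 4
  5 to go: {0,2,3,4,6} 2  {1,5,6,7,8} 5  {2,3,4,6,8} 10  {3,4,6,7,8} 20  {3,5,6,7,8} 10  {4,5,6,7,8} 10
  6 to go: {0,2,3,4,6,8} 12  {1,3,5,6,7,8} 15  {1,4,5,6,7,8} 15  {2,3,4,6,7,8} 30  {3,4,5,6,7,8} 40
  7 to go: {0,2,3,4,6,7,8} 42  {1,3,4,5,6,7,8} 70  {2,3,4,5,6,7,8} 70
  if 0:k drops first: 140 orders
  if 1:h drops first: 112 orders
heap linearizations: 252

252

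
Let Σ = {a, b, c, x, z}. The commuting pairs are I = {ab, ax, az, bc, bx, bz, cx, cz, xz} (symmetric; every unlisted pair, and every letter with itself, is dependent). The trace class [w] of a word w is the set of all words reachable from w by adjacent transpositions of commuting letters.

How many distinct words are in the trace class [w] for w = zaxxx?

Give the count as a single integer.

piece 0:z — minimal
piece 1:a — minimal
piece 2:x — minimal
piece 3:x rests on {2:x}
piece 4:x rests on {3:x}
minimal pieces: {0:z, 1:a, 2:x}
ways to finish when only these pieces remain (= sum over removing one remaining piece with nothing left below it):
  1 left: {0}→1  {1}→1  {4}→1
  2 left: {0,1}→2  {0,4}→2  {1,4}→2  {3,4}→1
  3 left: {0,1,4}→6  {0,3,4}→3  {1,3,4}→3  {2,3,4}→1
  placing 0:z first → 4 extensions
  placing 1:a first → 4 extensions
  placing 2:x first → 12 extensions
total linear extensions = 20

20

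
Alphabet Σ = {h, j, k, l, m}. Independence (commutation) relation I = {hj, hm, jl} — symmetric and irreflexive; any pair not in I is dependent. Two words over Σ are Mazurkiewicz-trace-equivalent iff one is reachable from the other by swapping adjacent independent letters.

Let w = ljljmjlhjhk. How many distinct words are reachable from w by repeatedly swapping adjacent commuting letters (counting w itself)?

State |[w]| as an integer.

piece 0:l — minimal
piece 1:j — minimal
piece 2:l rests on {0:l}
piece 3:j rests on {1:j}
piece 4:m rests on {2:l, 3:j}
piece 5:j rests on {4:m}
piece 6:l rests on {4:m}
piece 7:h rests on {6:l}
piece 8:j rests on {5:j}
piece 9:h rests on {7:h}
piece 10:k rests on {8:j, 9:h}
minimal pieces: {0:l, 1:j}
ways to finish when only these pieces remain (= sum over removing one remaining piece with nothing left below it):
  1 left: {10}→1
  2 left: {8,10}→1  {9,10}→1
  3 left: {5,8,10}→1  {7,9,10}→1  {8,9,10}→2
  4 left: {5,8,9,10}→3  {6,7,9,10}→1  {7,8,9,10}→3
  5 left: {5,7,8,9,10}→6  {6,7,8,9,10}→4
  6 left: {5,6,7,8,9,10}→10
  7 left: {4,5,6,7,8,9,10}→10
  8 left: {2,4,5,6,7,8,9,10}→10  {3,4,5,6,7,8,9,10}→10
  9 left: {0,2,4,5,6,7,8,9,10}→10  {1,3,4,5,6,7,8,9,10}→10  {2,3,4,5,6,7,8,9,10}→20
  placing 0:l first → 30 extensions
  placing 1:j first → 30 extensions
total linear extensions = 60

60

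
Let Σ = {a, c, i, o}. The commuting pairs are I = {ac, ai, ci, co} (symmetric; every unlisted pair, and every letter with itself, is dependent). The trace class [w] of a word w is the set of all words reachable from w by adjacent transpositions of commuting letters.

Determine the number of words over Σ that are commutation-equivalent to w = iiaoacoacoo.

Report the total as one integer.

#0=i has no predecessor
#1=i depends on [0:i]
#2=a has no predecessor
#3=o depends on [1:i, 2:a]
#4=a depends on [3:o]
#5=c has no predecessor
#6=o depends on [4:a]
#7=a depends on [6:o]
#8=c depends on [5:c]
#9=o depends on [7:a]
#10=o depends on [9:o]
sources: [0:i, 2:a, 5:c]
N(rest) = Σ N(rest − s) over sources s of rest; N(one piece) = 1:
  size 1 → [8]=1  [10]=1
  size 2 → [5,8]=1  [8,10]=2  [9,10]=1
  size 3 → [5,8,10]=3  [7,9,10]=1  [8,9,10]=3
  size 4 → [5,8,9,10]=6  [6,7,9,10]=1  [7,8,9,10]=4
  size 5 → [4,6,7,9,10]=1  [5,7,8,9,10]=10  [6,7,8,9,10]=5
  size 6 → [3,4,6,7,9,10]=1  [4,6,7,8,9,10]=6  [5,6,7,8,9,10]=15
  size 7 → [1,3,4,6,7,9,10]=1  [2,3,4,6,7,9,10]=1  [3,4,6,7,8,9,10]=7  [4,5,6,7,8,9,10]=21
  size 8 → [0,1,3,4,6,7,9,10]=1  [1,2,3,4,6,7,9,10]=2  [1,3,4,6,7,8,9,10]=8  [2,3,4,6,7,8,9,10]=8  [3,4,5,6,7,8,9,10]=28
  size 9 → [0,1,2,3,4,6,7,9,10]=3  [0,1,3,4,6,7,8,9,10]=9  [1,2,3,4,6,7,8,9,10]=18  [1,3,4,5,6,7,8,9,10]=36  [2,3,4,5,6,7,8,9,10]=36
  first=0(i) contributes 90
  first=2(a) contributes 45
  first=5(c) contributes 30
|[w]| = 165

165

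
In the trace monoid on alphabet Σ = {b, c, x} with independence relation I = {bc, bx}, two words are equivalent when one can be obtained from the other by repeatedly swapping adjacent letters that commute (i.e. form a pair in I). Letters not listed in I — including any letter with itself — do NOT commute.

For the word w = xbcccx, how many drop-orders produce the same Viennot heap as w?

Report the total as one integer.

6

piece 0:x — minimal
piece 1:b — minimal
piece 2:c rests on {0:x}
piece 3:c rests on {2:c}
piece 4:c rests on {3:c}
piece 5:x rests on {4:c}
minimal pieces: {0:x, 1:b}
ways to finish when only these pieces remain (= sum over removing one remaining piece with nothing left below it):
  1 left: {1}→1  {5}→1
  2 left: {1,5}→2  {4,5}→1
  3 left: {1,4,5}→3  {3,4,5}→1
  4 left: {1,3,4,5}→4  {2,3,4,5}→1
  placing 0:x first → 5 extensions
  placing 1:b first → 1 extensions
total linear extensions = 6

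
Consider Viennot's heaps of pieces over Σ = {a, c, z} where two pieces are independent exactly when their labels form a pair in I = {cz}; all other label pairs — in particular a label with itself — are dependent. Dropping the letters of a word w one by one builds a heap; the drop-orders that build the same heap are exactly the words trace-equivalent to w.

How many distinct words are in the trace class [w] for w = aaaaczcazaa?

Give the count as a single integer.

0(a) covers ∅
1(a) covers 0:a
2(a) covers 1:a
3(a) covers 2:a
4(c) covers 3:a
5(z) covers 3:a
6(c) covers 4:c
7(a) covers 5:z, 6:c
8(z) covers 7:a
9(a) covers 8:z
10(a) covers 9:a
floor of heap: 0:a
completions by unplaced set U, small U first (add the entries for U minus each lowest piece of U):
  |U|=1: {10}:1
  |U|=2: {9,10}:1
  |U|=3: {8,9,10}:1
  |U|=4: {7,8,9,10}:1
  |U|=5: {5,7,8,9,10}:1  {6,7,8,9,10}:1
  |U|=6: {4,6,7,8,9,10}:1  {5,6,7,8,9,10}:2
  |U|=7: {4,5,6,7,8,9,10}:3
  |U|=8: {3,4,5,6,7,8,9,10}:3
  |U|=9: {2,3,4,5,6,7,8,9,10}:3
  start at 0(a): 3

3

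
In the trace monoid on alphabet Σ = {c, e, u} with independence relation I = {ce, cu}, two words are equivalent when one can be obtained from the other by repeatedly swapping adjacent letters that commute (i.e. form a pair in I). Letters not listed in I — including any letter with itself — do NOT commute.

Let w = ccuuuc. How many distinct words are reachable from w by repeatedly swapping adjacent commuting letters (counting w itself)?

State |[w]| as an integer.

#0=c has no predecessor
#1=c depends on [0:c]
#2=u has no predecessor
#3=u depends on [2:u]
#4=u depends on [3:u]
#5=c depends on [1:c]
sources: [0:c, 2:u]
N(rest) = Σ N(rest − s) over sources s of rest; N(one piece) = 1:
  size 1 → [4]=1  [5]=1
  size 2 → [1,5]=1  [3,4]=1  [4,5]=2
  size 3 → [0,1,5]=1  [1,4,5]=3  [2,3,4]=1  [3,4,5]=3
  size 4 → [0,1,4,5]=4  [1,3,4,5]=6  [2,3,4,5]=4
  first=0(c) contributes 10
  first=2(u) contributes 10
|[w]| = 20

20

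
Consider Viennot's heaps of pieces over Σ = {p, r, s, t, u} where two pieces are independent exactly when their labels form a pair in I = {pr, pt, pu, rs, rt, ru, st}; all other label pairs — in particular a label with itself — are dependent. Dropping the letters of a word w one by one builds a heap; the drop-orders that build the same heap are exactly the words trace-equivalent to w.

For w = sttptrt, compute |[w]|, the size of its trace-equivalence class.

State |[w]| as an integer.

piece 0:s — minimal
piece 1:t — minimal
piece 2:t rests on {1:t}
piece 3:p rests on {0:s}
piece 4:t rests on {2:t}
piece 5:r — minimal
piece 6:t rests on {4:t}
minimal pieces: {0:s, 1:t, 5:r}
ways to finish when only these pieces remain (= sum over removing one remaining piece with nothing left below it):
  1 left: {3}→1  {5}→1  {6}→1
  2 left: {0,3}→1  {3,5}→2  {3,6}→2  {4,6}→1  {5,6}→2
  3 left: {0,3,5}→3  {0,3,6}→3  {2,4,6}→1  {3,4,6}→3  {3,5,6}→6  {4,5,6}→3
  4 left: {0,3,4,6}→6  {0,3,5,6}→12  {1,2,4,6}→1  {2,3,4,6}→4  {2,4,5,6}→4  {3,4,5,6}→12
  5 left: {0,2,3,4,6}→10  {0,3,4,5,6}→30  {1,2,3,4,6}→5  {1,2,4,5,6}→5  {2,3,4,5,6}→20
  placing 0:s first → 30 extensions
  placing 1:t first → 60 extensions
  placing 5:r first → 15 extensions
total linear extensions = 105

105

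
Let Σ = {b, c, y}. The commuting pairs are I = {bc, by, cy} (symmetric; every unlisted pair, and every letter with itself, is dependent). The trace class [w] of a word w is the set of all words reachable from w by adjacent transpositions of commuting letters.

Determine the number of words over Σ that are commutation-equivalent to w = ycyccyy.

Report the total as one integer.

0(y) covers ∅
1(c) covers ∅
2(y) covers 0:y
3(c) covers 1:c
4(c) covers 3:c
5(y) covers 2:y
6(y) covers 5:y
floor of heap: 0:y, 1:c
completions by unplaced set U, small U first (add the entries for U minus each lowest piece of U):
  |U|=1: {4}:1  {6}:1
  |U|=2: {3,4}:1  {4,6}:2  {5,6}:1
  |U|=3: {1,3,4}:1  {2,5,6}:1  {3,4,6}:3  {4,5,6}:3
  |U|=4: {0,2,5,6}:1  {1,3,4,6}:4  {2,4,5,6}:4  {3,4,5,6}:6
  |U|=5: {0,2,4,5,6}:5  {1,3,4,5,6}:10  {2,3,4,5,6}:10
  start at 0(y): 20
  start at 1(c): 15
sum over floor = 35

35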